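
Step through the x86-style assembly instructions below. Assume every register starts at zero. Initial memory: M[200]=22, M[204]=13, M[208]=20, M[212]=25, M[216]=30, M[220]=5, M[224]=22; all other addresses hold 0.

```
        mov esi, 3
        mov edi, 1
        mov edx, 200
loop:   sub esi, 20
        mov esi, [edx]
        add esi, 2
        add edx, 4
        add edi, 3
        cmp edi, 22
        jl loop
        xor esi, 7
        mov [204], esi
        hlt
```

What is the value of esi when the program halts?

after mov esi, 3: esi=3
after mov edi, 1: edi=1
after mov edx, 200: edx=200
after sub esi, 20: esi=3-20=-17
after mov esi, [edx]: esi=M[200]=22
after add esi, 2: esi=22+2=24
after add edx, 4: edx=200+4=204
after add edi, 3: edi=1+3=4
cmp edi, 22  (cmp 4,22)
jl loop: taken
after sub esi, 20: esi=24-20=4
after mov esi, [edx]: esi=M[204]=13
after add esi, 2: esi=13+2=15
after add edx, 4: edx=204+4=208
after add edi, 3: edi=4+3=7
cmp edi, 22  (cmp 7,22)
jl loop: taken
after sub esi, 20: esi=15-20=-5
after mov esi, [edx]: esi=M[208]=20
after add esi, 2: esi=20+2=22
after add edx, 4: edx=208+4=212
after add edi, 3: edi=7+3=10
cmp edi, 22  (cmp 10,22)
jl loop: taken
after sub esi, 20: esi=22-20=2
after mov esi, [edx]: esi=M[212]=25
after add esi, 2: esi=25+2=27
after add edx, 4: edx=212+4=216
after add edi, 3: edi=10+3=13
cmp edi, 22  (cmp 13,22)
jl loop: taken
after sub esi, 20: esi=27-20=7
after mov esi, [edx]: esi=M[216]=30
after add esi, 2: esi=30+2=32
after add edx, 4: edx=216+4=220
after add edi, 3: edi=13+3=16
cmp edi, 22  (cmp 16,22)
jl loop: taken
after sub esi, 20: esi=32-20=12
after mov esi, [edx]: esi=M[220]=5
after add esi, 2: esi=5+2=7
after add edx, 4: edx=220+4=224
after add edi, 3: edi=16+3=19
cmp edi, 22  (cmp 19,22)
jl loop: taken
after sub esi, 20: esi=7-20=-13
after mov esi, [edx]: esi=M[224]=22
after add esi, 2: esi=22+2=24
after add edx, 4: edx=224+4=228
after add edi, 3: edi=19+3=22
cmp edi, 22  (cmp 22,22)
jl loop: not taken
after xor esi, 7: esi=24^7=31
mov [204], esi → M[204]=31
halt.

31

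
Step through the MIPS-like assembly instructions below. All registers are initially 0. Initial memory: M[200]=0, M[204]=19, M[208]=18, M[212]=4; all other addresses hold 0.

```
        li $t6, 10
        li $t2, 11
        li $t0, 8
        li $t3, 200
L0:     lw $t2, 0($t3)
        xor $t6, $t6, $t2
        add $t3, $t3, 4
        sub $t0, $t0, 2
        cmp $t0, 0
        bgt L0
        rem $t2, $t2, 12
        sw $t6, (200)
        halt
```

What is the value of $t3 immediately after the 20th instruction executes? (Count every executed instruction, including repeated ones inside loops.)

212

after li $t6, 10: $t6=10
after li $t2, 11: $t2=11
after li $t0, 8: $t0=8
after li $t3, 200: $t3=200
after lw $t2, 0($t3): $t2=M[200]=0
after xor $t6, $t6, $t2: $t6=10^0=10
after add $t3, $t3, 4: $t3=200+4=204
after sub $t0, $t0, 2: $t0=8-2=6
cmp $t0, 0  (cmp 6,0)
bgt L0: taken
after lw $t2, 0($t3): $t2=M[204]=19
after xor $t6, $t6, $t2: $t6=10^19=25
after add $t3, $t3, 4: $t3=204+4=208
after sub $t0, $t0, 2: $t0=6-2=4
cmp $t0, 0  (cmp 4,0)
bgt L0: taken
after lw $t2, 0($t3): $t2=M[208]=18
after xor $t6, $t6, $t2: $t6=25^18=11
after add $t3, $t3, 4: $t3=208+4=212
after sub $t0, $t0, 2: $t0=4-2=2
After step 20: $t3 = 212.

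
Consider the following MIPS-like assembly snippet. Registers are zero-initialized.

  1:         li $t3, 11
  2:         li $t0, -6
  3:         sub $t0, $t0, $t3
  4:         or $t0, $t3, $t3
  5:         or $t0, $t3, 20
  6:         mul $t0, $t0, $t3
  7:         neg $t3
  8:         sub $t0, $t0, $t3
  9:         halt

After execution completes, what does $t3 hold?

li $t3, 11 → $t3=11
li $t0, -6 → $t0=-6
sub $t0, $t0, $t3 → $t0=(-6)-11=-17
or $t0, $t3, $t3 → $t0=11|11=11
or $t0, $t3, 20 → $t0=11|20=31
mul $t0, $t0, $t3 → $t0=31*11=341
neg $t3 → $t3=-(11)=-11
sub $t0, $t0, $t3 → $t0=341-(-11)=352
halt.

-11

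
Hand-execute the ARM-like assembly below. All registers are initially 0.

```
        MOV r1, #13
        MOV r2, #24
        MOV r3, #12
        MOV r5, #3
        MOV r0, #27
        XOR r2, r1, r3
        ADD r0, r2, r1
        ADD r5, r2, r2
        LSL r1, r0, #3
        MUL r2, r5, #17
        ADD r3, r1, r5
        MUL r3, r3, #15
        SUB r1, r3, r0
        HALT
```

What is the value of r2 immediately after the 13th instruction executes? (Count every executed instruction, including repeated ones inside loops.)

after MOV r1, #13: r1=13
after MOV r2, #24: r2=24
after MOV r3, #12: r3=12
after MOV r5, #3: r5=3
after MOV r0, #27: r0=27
after XOR r2, r1, r3: r2=13^12=1
after ADD r0, r2, r1: r0=1+13=14
after ADD r5, r2, r2: r5=1+1=2
after LSL r1, r0, #3: r1=14<<3=112
after MUL r2, r5, #17: r2=2*17=34
after ADD r3, r1, r5: r3=112+2=114
after MUL r3, r3, #15: r3=114*15=1710
after SUB r1, r3, r0: r1=1710-14=1696
After step 13: r2 = 34.

34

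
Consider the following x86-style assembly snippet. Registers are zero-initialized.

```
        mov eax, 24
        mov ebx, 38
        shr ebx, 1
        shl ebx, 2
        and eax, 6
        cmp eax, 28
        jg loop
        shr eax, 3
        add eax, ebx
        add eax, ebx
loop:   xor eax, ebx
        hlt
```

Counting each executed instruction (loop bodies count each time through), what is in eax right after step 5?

eax=24
ebx=38
ebx=38>>1=19
ebx=19<<2=76
eax=24&6=0
After step 5: eax = 0.

0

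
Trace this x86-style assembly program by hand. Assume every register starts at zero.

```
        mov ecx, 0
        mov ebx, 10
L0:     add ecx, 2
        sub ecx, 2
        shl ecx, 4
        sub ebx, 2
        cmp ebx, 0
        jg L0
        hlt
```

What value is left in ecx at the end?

after mov ecx, 0: ecx=0
after mov ebx, 10: ebx=10
after add ecx, 2: ecx=0+2=2
after sub ecx, 2: ecx=2-2=0
after shl ecx, 4: ecx=0<<4=0
after sub ebx, 2: ebx=10-2=8
cmp ebx, 0  (cmp 8,0)
jg L0: taken
after add ecx, 2: ecx=0+2=2
after sub ecx, 2: ecx=2-2=0
after shl ecx, 4: ecx=0<<4=0
after sub ebx, 2: ebx=8-2=6
cmp ebx, 0  (cmp 6,0)
jg L0: taken
after add ecx, 2: ecx=0+2=2
after sub ecx, 2: ecx=2-2=0
after shl ecx, 4: ecx=0<<4=0
after sub ebx, 2: ebx=6-2=4
cmp ebx, 0  (cmp 4,0)
jg L0: taken
after add ecx, 2: ecx=0+2=2
after sub ecx, 2: ecx=2-2=0
after shl ecx, 4: ecx=0<<4=0
after sub ebx, 2: ebx=4-2=2
cmp ebx, 0  (cmp 2,0)
jg L0: taken
after add ecx, 2: ecx=0+2=2
after sub ecx, 2: ecx=2-2=0
after shl ecx, 4: ecx=0<<4=0
after sub ebx, 2: ebx=2-2=0
cmp ebx, 0  (cmp 0,0)
jg L0: not taken
halt.

0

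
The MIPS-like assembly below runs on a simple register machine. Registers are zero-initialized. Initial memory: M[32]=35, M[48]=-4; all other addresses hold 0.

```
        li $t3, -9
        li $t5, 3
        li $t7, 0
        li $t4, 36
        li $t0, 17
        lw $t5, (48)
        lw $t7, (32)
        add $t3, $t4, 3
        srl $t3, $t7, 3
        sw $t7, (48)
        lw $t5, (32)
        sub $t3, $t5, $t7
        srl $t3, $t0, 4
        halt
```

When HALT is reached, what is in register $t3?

1

after li $t3, -9: $t3=-9
after li $t5, 3: $t5=3
after li $t7, 0: $t7=0
after li $t4, 36: $t4=36
after li $t0, 17: $t0=17
after lw $t5, (48): $t5=M[48]=-4
after lw $t7, (32): $t7=M[32]=35
after add $t3, $t4, 3: $t3=36+3=39
after srl $t3, $t7, 3: $t3=35>>3=4
sw $t7, (48) → M[48]=35
after lw $t5, (32): $t5=M[32]=35
after sub $t3, $t5, $t7: $t3=35-35=0
after srl $t3, $t0, 4: $t3=17>>4=1
halt.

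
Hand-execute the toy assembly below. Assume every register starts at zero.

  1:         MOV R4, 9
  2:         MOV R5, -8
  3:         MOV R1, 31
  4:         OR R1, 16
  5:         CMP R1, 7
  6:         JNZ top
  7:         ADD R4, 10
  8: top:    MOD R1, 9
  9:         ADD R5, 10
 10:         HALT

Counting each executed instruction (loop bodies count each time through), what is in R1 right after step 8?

4

after MOV R4, 9: R4=9
after MOV R5, -8: R5=-8
after MOV R1, 31: R1=31
after OR R1, 16: R1=31|16=31
CMP R1, 7  (cmp 31,7)
JNZ top: taken
after MOD R1, 9: R1=31%9=4
after ADD R5, 10: R5=(-8)+10=2
After step 8: R1 = 4.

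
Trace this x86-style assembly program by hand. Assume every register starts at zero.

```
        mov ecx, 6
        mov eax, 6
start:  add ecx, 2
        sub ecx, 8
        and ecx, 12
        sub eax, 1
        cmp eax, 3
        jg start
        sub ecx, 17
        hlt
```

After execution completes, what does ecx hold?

-17

ecx=6
eax=6
ecx=6+2=8
ecx=8-8=0
ecx=0&12=0
eax=6-1=5
cmp eax, 3  (cmp 5,3)
jg start: taken
ecx=0+2=2
ecx=2-8=-6
ecx=(-6)&12=8
eax=5-1=4
cmp eax, 3  (cmp 4,3)
jg start: taken
ecx=8+2=10
ecx=10-8=2
ecx=2&12=0
eax=4-1=3
cmp eax, 3  (cmp 3,3)
jg start: not taken
ecx=0-17=-17
halt.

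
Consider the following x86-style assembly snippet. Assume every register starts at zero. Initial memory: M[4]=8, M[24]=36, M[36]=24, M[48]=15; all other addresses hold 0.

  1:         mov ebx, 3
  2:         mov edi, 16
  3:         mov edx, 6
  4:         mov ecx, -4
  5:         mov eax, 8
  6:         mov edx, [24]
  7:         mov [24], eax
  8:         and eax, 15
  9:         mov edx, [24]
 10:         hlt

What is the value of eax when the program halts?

8

ebx=3
edi=16
edx=6
ecx=-4
eax=8
edx=M[24]=36
mov [24], eax → M[24]=8
eax=8&15=8
edx=M[24]=8
halt.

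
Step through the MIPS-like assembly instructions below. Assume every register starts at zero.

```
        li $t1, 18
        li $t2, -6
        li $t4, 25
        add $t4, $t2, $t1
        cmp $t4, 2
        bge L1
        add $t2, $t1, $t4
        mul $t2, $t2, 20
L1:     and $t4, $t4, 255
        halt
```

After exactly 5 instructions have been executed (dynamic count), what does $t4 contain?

$t1=18
$t2=-6
$t4=25
$t4=(-6)+18=12
cmp $t4, 2  (cmp 12,2)
After step 5: $t4 = 12.

12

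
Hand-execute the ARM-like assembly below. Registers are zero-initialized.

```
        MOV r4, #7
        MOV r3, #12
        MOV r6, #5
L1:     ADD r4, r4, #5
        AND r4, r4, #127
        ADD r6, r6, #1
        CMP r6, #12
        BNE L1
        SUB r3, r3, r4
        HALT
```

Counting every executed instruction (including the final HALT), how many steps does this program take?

after MOV r4, #7: r4=7
after MOV r3, #12: r3=12
after MOV r6, #5: r6=5
after ADD r4, r4, #5: r4=7+5=12
after AND r4, r4, #127: r4=12&127=12
after ADD r6, r6, #1: r6=5+1=6
CMP r6, #12  (cmp 6,12)
BNE L1: taken
after ADD r4, r4, #5: r4=12+5=17
after AND r4, r4, #127: r4=17&127=17
after ADD r6, r6, #1: r6=6+1=7
CMP r6, #12  (cmp 7,12)
BNE L1: taken
after ADD r4, r4, #5: r4=17+5=22
after AND r4, r4, #127: r4=22&127=22
after ADD r6, r6, #1: r6=7+1=8
CMP r6, #12  (cmp 8,12)
BNE L1: taken
after ADD r4, r4, #5: r4=22+5=27
after AND r4, r4, #127: r4=27&127=27
after ADD r6, r6, #1: r6=8+1=9
CMP r6, #12  (cmp 9,12)
BNE L1: taken
after ADD r4, r4, #5: r4=27+5=32
after AND r4, r4, #127: r4=32&127=32
after ADD r6, r6, #1: r6=9+1=10
CMP r6, #12  (cmp 10,12)
BNE L1: taken
after ADD r4, r4, #5: r4=32+5=37
after AND r4, r4, #127: r4=37&127=37
after ADD r6, r6, #1: r6=10+1=11
CMP r6, #12  (cmp 11,12)
BNE L1: taken
after ADD r4, r4, #5: r4=37+5=42
after AND r4, r4, #127: r4=42&127=42
after ADD r6, r6, #1: r6=11+1=12
CMP r6, #12  (cmp 12,12)
BNE L1: not taken
after SUB r3, r3, r4: r3=12-42=-30
halt.
Total executed instructions: 40.

40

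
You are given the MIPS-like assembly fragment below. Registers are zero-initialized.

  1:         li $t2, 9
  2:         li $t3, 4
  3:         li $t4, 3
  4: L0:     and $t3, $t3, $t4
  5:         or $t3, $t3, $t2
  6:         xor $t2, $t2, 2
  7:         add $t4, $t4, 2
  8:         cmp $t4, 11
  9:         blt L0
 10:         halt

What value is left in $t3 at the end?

11

li $t2, 9 → $t2=9
li $t3, 4 → $t3=4
li $t4, 3 → $t4=3
and $t3, $t3, $t4 → $t3=4&3=0
or $t3, $t3, $t2 → $t3=0|9=9
xor $t2, $t2, 2 → $t2=9^2=11
add $t4, $t4, 2 → $t4=3+2=5
cmp $t4, 11  (cmp 5,11)
blt L0: taken
and $t3, $t3, $t4 → $t3=9&5=1
or $t3, $t3, $t2 → $t3=1|11=11
xor $t2, $t2, 2 → $t2=11^2=9
add $t4, $t4, 2 → $t4=5+2=7
cmp $t4, 11  (cmp 7,11)
blt L0: taken
and $t3, $t3, $t4 → $t3=11&7=3
or $t3, $t3, $t2 → $t3=3|9=11
xor $t2, $t2, 2 → $t2=9^2=11
add $t4, $t4, 2 → $t4=7+2=9
cmp $t4, 11  (cmp 9,11)
blt L0: taken
and $t3, $t3, $t4 → $t3=11&9=9
or $t3, $t3, $t2 → $t3=9|11=11
xor $t2, $t2, 2 → $t2=11^2=9
add $t4, $t4, 2 → $t4=9+2=11
cmp $t4, 11  (cmp 11,11)
blt L0: not taken
halt.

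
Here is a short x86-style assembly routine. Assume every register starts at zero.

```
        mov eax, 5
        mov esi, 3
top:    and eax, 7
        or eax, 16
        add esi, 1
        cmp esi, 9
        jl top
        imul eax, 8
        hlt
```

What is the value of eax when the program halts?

168

mov eax, 5 → eax=5
mov esi, 3 → esi=3
and eax, 7 → eax=5&7=5
or eax, 16 → eax=5|16=21
add esi, 1 → esi=3+1=4
cmp esi, 9  (cmp 4,9)
jl top: taken
and eax, 7 → eax=21&7=5
or eax, 16 → eax=5|16=21
add esi, 1 → esi=4+1=5
cmp esi, 9  (cmp 5,9)
jl top: taken
and eax, 7 → eax=21&7=5
or eax, 16 → eax=5|16=21
add esi, 1 → esi=5+1=6
cmp esi, 9  (cmp 6,9)
jl top: taken
and eax, 7 → eax=21&7=5
or eax, 16 → eax=5|16=21
add esi, 1 → esi=6+1=7
cmp esi, 9  (cmp 7,9)
jl top: taken
and eax, 7 → eax=21&7=5
or eax, 16 → eax=5|16=21
add esi, 1 → esi=7+1=8
cmp esi, 9  (cmp 8,9)
jl top: taken
and eax, 7 → eax=21&7=5
or eax, 16 → eax=5|16=21
add esi, 1 → esi=8+1=9
cmp esi, 9  (cmp 9,9)
jl top: not taken
imul eax, 8 → eax=21*8=168
halt.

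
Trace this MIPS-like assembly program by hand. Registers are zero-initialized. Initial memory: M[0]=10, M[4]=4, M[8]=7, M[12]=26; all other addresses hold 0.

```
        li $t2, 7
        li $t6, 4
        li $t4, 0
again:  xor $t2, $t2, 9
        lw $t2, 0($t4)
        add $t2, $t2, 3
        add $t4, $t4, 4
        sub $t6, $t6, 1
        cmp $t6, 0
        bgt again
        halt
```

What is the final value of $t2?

29

after li $t2, 7: $t2=7
after li $t6, 4: $t6=4
after li $t4, 0: $t4=0
after xor $t2, $t2, 9: $t2=7^9=14
after lw $t2, 0($t4): $t2=M[0]=10
after add $t2, $t2, 3: $t2=10+3=13
after add $t4, $t4, 4: $t4=0+4=4
after sub $t6, $t6, 1: $t6=4-1=3
cmp $t6, 0  (cmp 3,0)
bgt again: taken
after xor $t2, $t2, 9: $t2=13^9=4
after lw $t2, 0($t4): $t2=M[4]=4
after add $t2, $t2, 3: $t2=4+3=7
after add $t4, $t4, 4: $t4=4+4=8
after sub $t6, $t6, 1: $t6=3-1=2
cmp $t6, 0  (cmp 2,0)
bgt again: taken
after xor $t2, $t2, 9: $t2=7^9=14
after lw $t2, 0($t4): $t2=M[8]=7
after add $t2, $t2, 3: $t2=7+3=10
after add $t4, $t4, 4: $t4=8+4=12
after sub $t6, $t6, 1: $t6=2-1=1
cmp $t6, 0  (cmp 1,0)
bgt again: taken
after xor $t2, $t2, 9: $t2=10^9=3
after lw $t2, 0($t4): $t2=M[12]=26
after add $t2, $t2, 3: $t2=26+3=29
after add $t4, $t4, 4: $t4=12+4=16
after sub $t6, $t6, 1: $t6=1-1=0
cmp $t6, 0  (cmp 0,0)
bgt again: not taken
halt.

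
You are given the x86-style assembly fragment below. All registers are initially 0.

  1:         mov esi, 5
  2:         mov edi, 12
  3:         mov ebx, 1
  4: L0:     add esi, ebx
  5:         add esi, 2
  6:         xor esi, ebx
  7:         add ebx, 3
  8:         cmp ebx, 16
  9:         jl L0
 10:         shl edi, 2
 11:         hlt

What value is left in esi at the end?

41

after mov esi, 5: esi=5
after mov edi, 12: edi=12
after mov ebx, 1: ebx=1
after add esi, ebx: esi=5+1=6
after add esi, 2: esi=6+2=8
after xor esi, ebx: esi=8^1=9
after add ebx, 3: ebx=1+3=4
cmp ebx, 16  (cmp 4,16)
jl L0: taken
after add esi, ebx: esi=9+4=13
after add esi, 2: esi=13+2=15
after xor esi, ebx: esi=15^4=11
after add ebx, 3: ebx=4+3=7
cmp ebx, 16  (cmp 7,16)
jl L0: taken
after add esi, ebx: esi=11+7=18
after add esi, 2: esi=18+2=20
after xor esi, ebx: esi=20^7=19
after add ebx, 3: ebx=7+3=10
cmp ebx, 16  (cmp 10,16)
jl L0: taken
after add esi, ebx: esi=19+10=29
after add esi, 2: esi=29+2=31
after xor esi, ebx: esi=31^10=21
after add ebx, 3: ebx=10+3=13
cmp ebx, 16  (cmp 13,16)
jl L0: taken
after add esi, ebx: esi=21+13=34
after add esi, 2: esi=34+2=36
after xor esi, ebx: esi=36^13=41
after add ebx, 3: ebx=13+3=16
cmp ebx, 16  (cmp 16,16)
jl L0: not taken
after shl edi, 2: edi=12<<2=48
halt.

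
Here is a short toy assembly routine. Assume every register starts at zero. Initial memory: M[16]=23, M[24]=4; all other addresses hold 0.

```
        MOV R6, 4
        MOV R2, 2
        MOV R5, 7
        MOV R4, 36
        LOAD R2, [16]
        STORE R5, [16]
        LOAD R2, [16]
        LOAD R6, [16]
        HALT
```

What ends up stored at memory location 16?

7

R6=4
R2=2
R5=7
R4=36
R2=M[16]=23
STORE R5, [16] → M[16]=7
R2=M[16]=7
R6=M[16]=7
halt.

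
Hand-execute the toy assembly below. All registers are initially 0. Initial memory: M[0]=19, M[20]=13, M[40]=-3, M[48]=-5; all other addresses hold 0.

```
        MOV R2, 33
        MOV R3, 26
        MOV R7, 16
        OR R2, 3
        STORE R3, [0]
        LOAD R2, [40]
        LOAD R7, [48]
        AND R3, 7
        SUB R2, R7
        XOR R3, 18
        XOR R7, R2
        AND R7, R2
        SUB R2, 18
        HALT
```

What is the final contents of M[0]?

26

MOV R2, 33 → R2=33
MOV R3, 26 → R3=26
MOV R7, 16 → R7=16
OR R2, 3 → R2=33|3=35
STORE R3, [0] → M[0]=26
LOAD R2, [40] → R2=M[40]=-3
LOAD R7, [48] → R7=M[48]=-5
AND R3, 7 → R3=26&7=2
SUB R2, R7 → R2=(-3)-(-5)=2
XOR R3, 18 → R3=2^18=16
XOR R7, R2 → R7=(-5)^2=-7
AND R7, R2 → R7=(-7)&2=0
SUB R2, 18 → R2=2-18=-16
halt.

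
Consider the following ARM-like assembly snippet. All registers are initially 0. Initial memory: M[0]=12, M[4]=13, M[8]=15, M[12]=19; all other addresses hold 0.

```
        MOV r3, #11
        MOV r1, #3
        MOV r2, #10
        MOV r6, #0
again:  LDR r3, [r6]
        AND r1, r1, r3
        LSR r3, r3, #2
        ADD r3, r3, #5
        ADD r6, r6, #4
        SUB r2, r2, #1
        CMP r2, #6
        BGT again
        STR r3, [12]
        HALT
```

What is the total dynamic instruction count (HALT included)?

38

MOV r3, #11 → r3=11
MOV r1, #3 → r1=3
MOV r2, #10 → r2=10
MOV r6, #0 → r6=0
LDR r3, [r6] → r3=M[0]=12
AND r1, r1, r3 → r1=3&12=0
LSR r3, r3, #2 → r3=12>>2=3
ADD r3, r3, #5 → r3=3+5=8
ADD r6, r6, #4 → r6=0+4=4
SUB r2, r2, #1 → r2=10-1=9
CMP r2, #6  (cmp 9,6)
BGT again: taken
LDR r3, [r6] → r3=M[4]=13
AND r1, r1, r3 → r1=0&13=0
LSR r3, r3, #2 → r3=13>>2=3
ADD r3, r3, #5 → r3=3+5=8
ADD r6, r6, #4 → r6=4+4=8
SUB r2, r2, #1 → r2=9-1=8
CMP r2, #6  (cmp 8,6)
BGT again: taken
LDR r3, [r6] → r3=M[8]=15
AND r1, r1, r3 → r1=0&15=0
LSR r3, r3, #2 → r3=15>>2=3
ADD r3, r3, #5 → r3=3+5=8
ADD r6, r6, #4 → r6=8+4=12
SUB r2, r2, #1 → r2=8-1=7
CMP r2, #6  (cmp 7,6)
BGT again: taken
LDR r3, [r6] → r3=M[12]=19
AND r1, r1, r3 → r1=0&19=0
LSR r3, r3, #2 → r3=19>>2=4
ADD r3, r3, #5 → r3=4+5=9
ADD r6, r6, #4 → r6=12+4=16
SUB r2, r2, #1 → r2=7-1=6
CMP r2, #6  (cmp 6,6)
BGT again: not taken
STR r3, [12] → M[12]=9
halt.
Total executed instructions: 38.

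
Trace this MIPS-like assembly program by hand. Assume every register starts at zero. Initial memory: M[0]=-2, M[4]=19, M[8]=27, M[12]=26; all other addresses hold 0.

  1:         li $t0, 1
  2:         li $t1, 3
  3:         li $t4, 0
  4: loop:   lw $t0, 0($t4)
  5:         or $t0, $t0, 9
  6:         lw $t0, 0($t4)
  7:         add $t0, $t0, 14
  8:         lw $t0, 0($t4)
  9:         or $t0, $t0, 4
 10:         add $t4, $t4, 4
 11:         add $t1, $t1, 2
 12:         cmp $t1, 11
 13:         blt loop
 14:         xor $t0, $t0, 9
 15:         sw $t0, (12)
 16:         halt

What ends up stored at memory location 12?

after li $t0, 1: $t0=1
after li $t1, 3: $t1=3
after li $t4, 0: $t4=0
after lw $t0, 0($t4): $t0=M[0]=-2
after or $t0, $t0, 9: $t0=(-2)|9=-1
after lw $t0, 0($t4): $t0=M[0]=-2
after add $t0, $t0, 14: $t0=(-2)+14=12
after lw $t0, 0($t4): $t0=M[0]=-2
after or $t0, $t0, 4: $t0=(-2)|4=-2
after add $t4, $t4, 4: $t4=0+4=4
after add $t1, $t1, 2: $t1=3+2=5
cmp $t1, 11  (cmp 5,11)
blt loop: taken
after lw $t0, 0($t4): $t0=M[4]=19
after or $t0, $t0, 9: $t0=19|9=27
after lw $t0, 0($t4): $t0=M[4]=19
after add $t0, $t0, 14: $t0=19+14=33
after lw $t0, 0($t4): $t0=M[4]=19
after or $t0, $t0, 4: $t0=19|4=23
after add $t4, $t4, 4: $t4=4+4=8
after add $t1, $t1, 2: $t1=5+2=7
cmp $t1, 11  (cmp 7,11)
blt loop: taken
after lw $t0, 0($t4): $t0=M[8]=27
after or $t0, $t0, 9: $t0=27|9=27
after lw $t0, 0($t4): $t0=M[8]=27
after add $t0, $t0, 14: $t0=27+14=41
after lw $t0, 0($t4): $t0=M[8]=27
after or $t0, $t0, 4: $t0=27|4=31
after add $t4, $t4, 4: $t4=8+4=12
after add $t1, $t1, 2: $t1=7+2=9
cmp $t1, 11  (cmp 9,11)
blt loop: taken
after lw $t0, 0($t4): $t0=M[12]=26
after or $t0, $t0, 9: $t0=26|9=27
after lw $t0, 0($t4): $t0=M[12]=26
after add $t0, $t0, 14: $t0=26+14=40
after lw $t0, 0($t4): $t0=M[12]=26
after or $t0, $t0, 4: $t0=26|4=30
after add $t4, $t4, 4: $t4=12+4=16
after add $t1, $t1, 2: $t1=9+2=11
cmp $t1, 11  (cmp 11,11)
blt loop: not taken
after xor $t0, $t0, 9: $t0=30^9=23
sw $t0, (12) → M[12]=23
halt.

23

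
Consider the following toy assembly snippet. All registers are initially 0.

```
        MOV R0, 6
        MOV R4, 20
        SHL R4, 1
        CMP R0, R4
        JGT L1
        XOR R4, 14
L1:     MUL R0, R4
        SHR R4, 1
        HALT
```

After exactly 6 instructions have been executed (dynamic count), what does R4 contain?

38

after MOV R0, 6: R0=6
after MOV R4, 20: R4=20
after SHL R4, 1: R4=20<<1=40
CMP R0, R4  (cmp 6,40)
JGT L1: not taken
after XOR R4, 14: R4=40^14=38
After step 6: R4 = 38.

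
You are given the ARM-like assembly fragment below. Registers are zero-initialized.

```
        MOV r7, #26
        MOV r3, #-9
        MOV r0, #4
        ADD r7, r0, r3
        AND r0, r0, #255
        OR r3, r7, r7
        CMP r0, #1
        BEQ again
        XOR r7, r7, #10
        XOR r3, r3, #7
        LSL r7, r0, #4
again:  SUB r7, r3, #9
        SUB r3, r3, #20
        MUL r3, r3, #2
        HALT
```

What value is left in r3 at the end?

after MOV r7, #26: r7=26
after MOV r3, #-9: r3=-9
after MOV r0, #4: r0=4
after ADD r7, r0, r3: r7=4+(-9)=-5
after AND r0, r0, #255: r0=4&255=4
after OR r3, r7, r7: r3=(-5)|(-5)=-5
CMP r0, #1  (cmp 4,1)
BEQ again: not taken
after XOR r7, r7, #10: r7=(-5)^10=-15
after XOR r3, r3, #7: r3=(-5)^7=-4
after LSL r7, r0, #4: r7=4<<4=64
after SUB r7, r3, #9: r7=(-4)-9=-13
after SUB r3, r3, #20: r3=(-4)-20=-24
after MUL r3, r3, #2: r3=(-24)*2=-48
halt.

-48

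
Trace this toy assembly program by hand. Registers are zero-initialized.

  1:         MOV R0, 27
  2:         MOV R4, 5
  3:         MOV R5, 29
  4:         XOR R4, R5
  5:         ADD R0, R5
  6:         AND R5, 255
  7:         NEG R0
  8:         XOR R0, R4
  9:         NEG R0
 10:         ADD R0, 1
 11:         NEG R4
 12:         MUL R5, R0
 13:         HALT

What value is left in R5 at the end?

R0=27
R4=5
R5=29
R4=5^29=24
R0=27+29=56
R5=29&255=29
R0=-(56)=-56
R0=(-56)^24=-48
R0=-(-48)=48
R0=48+1=49
R4=-(24)=-24
R5=29*49=1421
halt.

1421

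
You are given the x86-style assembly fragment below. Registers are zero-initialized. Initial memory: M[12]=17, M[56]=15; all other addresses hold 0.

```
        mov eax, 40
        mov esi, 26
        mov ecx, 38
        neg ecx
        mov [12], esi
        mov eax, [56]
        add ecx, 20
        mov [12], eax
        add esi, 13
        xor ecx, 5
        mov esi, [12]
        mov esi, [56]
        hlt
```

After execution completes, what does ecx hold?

-21

eax=40
esi=26
ecx=38
ecx=-(38)=-38
mov [12], esi → M[12]=26
eax=M[56]=15
ecx=(-38)+20=-18
mov [12], eax → M[12]=15
esi=26+13=39
ecx=(-18)^5=-21
esi=M[12]=15
esi=M[56]=15
halt.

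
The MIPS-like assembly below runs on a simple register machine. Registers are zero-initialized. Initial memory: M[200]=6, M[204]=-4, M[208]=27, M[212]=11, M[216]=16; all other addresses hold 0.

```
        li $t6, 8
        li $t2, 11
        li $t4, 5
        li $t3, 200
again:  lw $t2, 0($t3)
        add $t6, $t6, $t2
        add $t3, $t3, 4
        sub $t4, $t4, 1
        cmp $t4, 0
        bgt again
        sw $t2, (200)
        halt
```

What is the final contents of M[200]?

$t6=8
$t2=11
$t4=5
$t3=200
$t2=M[200]=6
$t6=8+6=14
$t3=200+4=204
$t4=5-1=4
cmp $t4, 0  (cmp 4,0)
bgt again: taken
$t2=M[204]=-4
$t6=14+(-4)=10
$t3=204+4=208
$t4=4-1=3
cmp $t4, 0  (cmp 3,0)
bgt again: taken
$t2=M[208]=27
$t6=10+27=37
$t3=208+4=212
$t4=3-1=2
cmp $t4, 0  (cmp 2,0)
bgt again: taken
$t2=M[212]=11
$t6=37+11=48
$t3=212+4=216
$t4=2-1=1
cmp $t4, 0  (cmp 1,0)
bgt again: taken
$t2=M[216]=16
$t6=48+16=64
$t3=216+4=220
$t4=1-1=0
cmp $t4, 0  (cmp 0,0)
bgt again: not taken
sw $t2, (200) → M[200]=16
halt.

16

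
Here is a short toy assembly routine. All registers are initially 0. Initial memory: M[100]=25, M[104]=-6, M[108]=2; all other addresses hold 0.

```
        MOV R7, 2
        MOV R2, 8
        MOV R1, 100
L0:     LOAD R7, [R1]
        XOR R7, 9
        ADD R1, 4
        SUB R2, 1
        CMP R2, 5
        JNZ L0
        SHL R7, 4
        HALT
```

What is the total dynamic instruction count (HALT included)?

23

after MOV R7, 2: R7=2
after MOV R2, 8: R2=8
after MOV R1, 100: R1=100
after LOAD R7, [R1]: R7=M[100]=25
after XOR R7, 9: R7=25^9=16
after ADD R1, 4: R1=100+4=104
after SUB R2, 1: R2=8-1=7
CMP R2, 5  (cmp 7,5)
JNZ L0: taken
after LOAD R7, [R1]: R7=M[104]=-6
after XOR R7, 9: R7=(-6)^9=-13
after ADD R1, 4: R1=104+4=108
after SUB R2, 1: R2=7-1=6
CMP R2, 5  (cmp 6,5)
JNZ L0: taken
after LOAD R7, [R1]: R7=M[108]=2
after XOR R7, 9: R7=2^9=11
after ADD R1, 4: R1=108+4=112
after SUB R2, 1: R2=6-1=5
CMP R2, 5  (cmp 5,5)
JNZ L0: not taken
after SHL R7, 4: R7=11<<4=176
halt.
Total executed instructions: 23.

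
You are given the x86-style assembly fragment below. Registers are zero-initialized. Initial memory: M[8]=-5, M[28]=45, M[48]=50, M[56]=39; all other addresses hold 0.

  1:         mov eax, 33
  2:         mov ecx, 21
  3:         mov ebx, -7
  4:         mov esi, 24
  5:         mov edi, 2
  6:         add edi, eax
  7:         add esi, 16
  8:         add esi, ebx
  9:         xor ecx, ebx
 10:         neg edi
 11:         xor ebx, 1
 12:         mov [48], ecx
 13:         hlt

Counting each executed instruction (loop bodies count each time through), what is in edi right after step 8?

35

mov eax, 33 → eax=33
mov ecx, 21 → ecx=21
mov ebx, -7 → ebx=-7
mov esi, 24 → esi=24
mov edi, 2 → edi=2
add edi, eax → edi=2+33=35
add esi, 16 → esi=24+16=40
add esi, ebx → esi=40+(-7)=33
After step 8: edi = 35.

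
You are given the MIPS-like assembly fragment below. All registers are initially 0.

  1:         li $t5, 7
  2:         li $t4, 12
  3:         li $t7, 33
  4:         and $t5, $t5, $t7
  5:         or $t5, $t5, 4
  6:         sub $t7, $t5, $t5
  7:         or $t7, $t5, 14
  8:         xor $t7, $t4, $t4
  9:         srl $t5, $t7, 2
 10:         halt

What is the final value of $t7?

$t5=7
$t4=12
$t7=33
$t5=7&33=1
$t5=1|4=5
$t7=5-5=0
$t7=5|14=15
$t7=12^12=0
$t5=0>>2=0
halt.

0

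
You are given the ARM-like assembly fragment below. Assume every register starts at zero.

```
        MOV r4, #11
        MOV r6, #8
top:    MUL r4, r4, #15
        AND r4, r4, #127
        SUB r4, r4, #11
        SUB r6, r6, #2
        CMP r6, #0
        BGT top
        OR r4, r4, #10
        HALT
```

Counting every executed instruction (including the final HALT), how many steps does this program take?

r4=11
r6=8
r4=11*15=165
r4=165&127=37
r4=37-11=26
r6=8-2=6
CMP r6, #0  (cmp 6,0)
BGT top: taken
r4=26*15=390
r4=390&127=6
r4=6-11=-5
r6=6-2=4
CMP r6, #0  (cmp 4,0)
BGT top: taken
r4=(-5)*15=-75
r4=(-75)&127=53
r4=53-11=42
r6=4-2=2
CMP r6, #0  (cmp 2,0)
BGT top: taken
r4=42*15=630
r4=630&127=118
r4=118-11=107
r6=2-2=0
CMP r6, #0  (cmp 0,0)
BGT top: not taken
r4=107|10=107
halt.
Total executed instructions: 28.

28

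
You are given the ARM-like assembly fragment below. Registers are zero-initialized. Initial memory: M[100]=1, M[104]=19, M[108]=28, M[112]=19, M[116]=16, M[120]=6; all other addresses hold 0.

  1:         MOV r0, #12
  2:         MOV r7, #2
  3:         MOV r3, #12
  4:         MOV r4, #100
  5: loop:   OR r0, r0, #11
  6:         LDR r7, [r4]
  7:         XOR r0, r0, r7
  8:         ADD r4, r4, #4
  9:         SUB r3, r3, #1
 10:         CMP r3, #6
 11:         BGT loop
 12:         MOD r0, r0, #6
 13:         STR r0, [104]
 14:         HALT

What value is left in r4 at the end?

124

after MOV r0, #12: r0=12
after MOV r7, #2: r7=2
after MOV r3, #12: r3=12
after MOV r4, #100: r4=100
after OR r0, r0, #11: r0=12|11=15
after LDR r7, [r4]: r7=M[100]=1
after XOR r0, r0, r7: r0=15^1=14
after ADD r4, r4, #4: r4=100+4=104
after SUB r3, r3, #1: r3=12-1=11
CMP r3, #6  (cmp 11,6)
BGT loop: taken
after OR r0, r0, #11: r0=14|11=15
after LDR r7, [r4]: r7=M[104]=19
after XOR r0, r0, r7: r0=15^19=28
after ADD r4, r4, #4: r4=104+4=108
after SUB r3, r3, #1: r3=11-1=10
CMP r3, #6  (cmp 10,6)
BGT loop: taken
after OR r0, r0, #11: r0=28|11=31
after LDR r7, [r4]: r7=M[108]=28
after XOR r0, r0, r7: r0=31^28=3
after ADD r4, r4, #4: r4=108+4=112
after SUB r3, r3, #1: r3=10-1=9
CMP r3, #6  (cmp 9,6)
BGT loop: taken
after OR r0, r0, #11: r0=3|11=11
after LDR r7, [r4]: r7=M[112]=19
after XOR r0, r0, r7: r0=11^19=24
after ADD r4, r4, #4: r4=112+4=116
after SUB r3, r3, #1: r3=9-1=8
CMP r3, #6  (cmp 8,6)
BGT loop: taken
after OR r0, r0, #11: r0=24|11=27
after LDR r7, [r4]: r7=M[116]=16
after XOR r0, r0, r7: r0=27^16=11
after ADD r4, r4, #4: r4=116+4=120
after SUB r3, r3, #1: r3=8-1=7
CMP r3, #6  (cmp 7,6)
BGT loop: taken
after OR r0, r0, #11: r0=11|11=11
after LDR r7, [r4]: r7=M[120]=6
after XOR r0, r0, r7: r0=11^6=13
after ADD r4, r4, #4: r4=120+4=124
after SUB r3, r3, #1: r3=7-1=6
CMP r3, #6  (cmp 6,6)
BGT loop: not taken
after MOD r0, r0, #6: r0=13%6=1
STR r0, [104] → M[104]=1
halt.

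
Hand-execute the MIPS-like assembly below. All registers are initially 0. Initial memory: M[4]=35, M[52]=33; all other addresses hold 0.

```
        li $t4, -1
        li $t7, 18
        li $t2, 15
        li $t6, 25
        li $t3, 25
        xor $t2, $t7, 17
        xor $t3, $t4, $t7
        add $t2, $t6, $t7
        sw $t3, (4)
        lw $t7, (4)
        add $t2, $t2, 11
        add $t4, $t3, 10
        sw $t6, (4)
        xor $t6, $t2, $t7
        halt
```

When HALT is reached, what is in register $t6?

-37

after li $t4, -1: $t4=-1
after li $t7, 18: $t7=18
after li $t2, 15: $t2=15
after li $t6, 25: $t6=25
after li $t3, 25: $t3=25
after xor $t2, $t7, 17: $t2=18^17=3
after xor $t3, $t4, $t7: $t3=(-1)^18=-19
after add $t2, $t6, $t7: $t2=25+18=43
sw $t3, (4) → M[4]=-19
after lw $t7, (4): $t7=M[4]=-19
after add $t2, $t2, 11: $t2=43+11=54
after add $t4, $t3, 10: $t4=(-19)+10=-9
sw $t6, (4) → M[4]=25
after xor $t6, $t2, $t7: $t6=54^(-19)=-37
halt.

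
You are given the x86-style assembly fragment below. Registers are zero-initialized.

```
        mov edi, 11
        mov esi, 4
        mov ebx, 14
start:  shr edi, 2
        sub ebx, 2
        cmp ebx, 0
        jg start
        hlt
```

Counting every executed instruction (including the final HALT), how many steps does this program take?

mov edi, 11 → edi=11
mov esi, 4 → esi=4
mov ebx, 14 → ebx=14
shr edi, 2 → edi=11>>2=2
sub ebx, 2 → ebx=14-2=12
cmp ebx, 0  (cmp 12,0)
jg start: taken
shr edi, 2 → edi=2>>2=0
sub ebx, 2 → ebx=12-2=10
cmp ebx, 0  (cmp 10,0)
jg start: taken
shr edi, 2 → edi=0>>2=0
sub ebx, 2 → ebx=10-2=8
cmp ebx, 0  (cmp 8,0)
jg start: taken
shr edi, 2 → edi=0>>2=0
sub ebx, 2 → ebx=8-2=6
cmp ebx, 0  (cmp 6,0)
jg start: taken
shr edi, 2 → edi=0>>2=0
sub ebx, 2 → ebx=6-2=4
cmp ebx, 0  (cmp 4,0)
jg start: taken
shr edi, 2 → edi=0>>2=0
sub ebx, 2 → ebx=4-2=2
cmp ebx, 0  (cmp 2,0)
jg start: taken
shr edi, 2 → edi=0>>2=0
sub ebx, 2 → ebx=2-2=0
cmp ebx, 0  (cmp 0,0)
jg start: not taken
halt.
Total executed instructions: 32.

32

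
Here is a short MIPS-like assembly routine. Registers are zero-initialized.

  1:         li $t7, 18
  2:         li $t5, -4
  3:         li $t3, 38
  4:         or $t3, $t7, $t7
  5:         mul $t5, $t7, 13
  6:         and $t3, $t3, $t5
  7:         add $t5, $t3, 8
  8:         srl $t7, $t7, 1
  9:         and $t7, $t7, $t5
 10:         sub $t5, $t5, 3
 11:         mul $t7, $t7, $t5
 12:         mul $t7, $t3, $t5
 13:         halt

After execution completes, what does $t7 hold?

14

$t7=18
$t5=-4
$t3=38
$t3=18|18=18
$t5=18*13=234
$t3=18&234=2
$t5=2+8=10
$t7=18>>1=9
$t7=9&10=8
$t5=10-3=7
$t7=8*7=56
$t7=2*7=14
halt.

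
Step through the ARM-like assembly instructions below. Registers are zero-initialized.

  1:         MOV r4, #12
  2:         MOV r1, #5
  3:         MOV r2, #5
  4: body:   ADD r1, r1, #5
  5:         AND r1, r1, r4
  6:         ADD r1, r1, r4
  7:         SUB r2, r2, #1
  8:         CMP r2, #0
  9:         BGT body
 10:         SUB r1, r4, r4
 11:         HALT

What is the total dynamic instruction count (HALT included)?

after MOV r4, #12: r4=12
after MOV r1, #5: r1=5
after MOV r2, #5: r2=5
after ADD r1, r1, #5: r1=5+5=10
after AND r1, r1, r4: r1=10&12=8
after ADD r1, r1, r4: r1=8+12=20
after SUB r2, r2, #1: r2=5-1=4
CMP r2, #0  (cmp 4,0)
BGT body: taken
after ADD r1, r1, #5: r1=20+5=25
after AND r1, r1, r4: r1=25&12=8
after ADD r1, r1, r4: r1=8+12=20
after SUB r2, r2, #1: r2=4-1=3
CMP r2, #0  (cmp 3,0)
BGT body: taken
after ADD r1, r1, #5: r1=20+5=25
after AND r1, r1, r4: r1=25&12=8
after ADD r1, r1, r4: r1=8+12=20
after SUB r2, r2, #1: r2=3-1=2
CMP r2, #0  (cmp 2,0)
BGT body: taken
after ADD r1, r1, #5: r1=20+5=25
after AND r1, r1, r4: r1=25&12=8
after ADD r1, r1, r4: r1=8+12=20
after SUB r2, r2, #1: r2=2-1=1
CMP r2, #0  (cmp 1,0)
BGT body: taken
after ADD r1, r1, #5: r1=20+5=25
after AND r1, r1, r4: r1=25&12=8
after ADD r1, r1, r4: r1=8+12=20
after SUB r2, r2, #1: r2=1-1=0
CMP r2, #0  (cmp 0,0)
BGT body: not taken
after SUB r1, r4, r4: r1=12-12=0
halt.
Total executed instructions: 35.

35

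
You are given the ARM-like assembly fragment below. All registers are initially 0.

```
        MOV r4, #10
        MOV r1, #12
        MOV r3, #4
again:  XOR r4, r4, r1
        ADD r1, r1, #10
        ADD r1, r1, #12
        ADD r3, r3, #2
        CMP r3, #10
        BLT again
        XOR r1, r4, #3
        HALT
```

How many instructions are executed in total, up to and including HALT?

23

after MOV r4, #10: r4=10
after MOV r1, #12: r1=12
after MOV r3, #4: r3=4
after XOR r4, r4, r1: r4=10^12=6
after ADD r1, r1, #10: r1=12+10=22
after ADD r1, r1, #12: r1=22+12=34
after ADD r3, r3, #2: r3=4+2=6
CMP r3, #10  (cmp 6,10)
BLT again: taken
after XOR r4, r4, r1: r4=6^34=36
after ADD r1, r1, #10: r1=34+10=44
after ADD r1, r1, #12: r1=44+12=56
after ADD r3, r3, #2: r3=6+2=8
CMP r3, #10  (cmp 8,10)
BLT again: taken
after XOR r4, r4, r1: r4=36^56=28
after ADD r1, r1, #10: r1=56+10=66
after ADD r1, r1, #12: r1=66+12=78
after ADD r3, r3, #2: r3=8+2=10
CMP r3, #10  (cmp 10,10)
BLT again: not taken
after XOR r1, r4, #3: r1=28^3=31
halt.
Total executed instructions: 23.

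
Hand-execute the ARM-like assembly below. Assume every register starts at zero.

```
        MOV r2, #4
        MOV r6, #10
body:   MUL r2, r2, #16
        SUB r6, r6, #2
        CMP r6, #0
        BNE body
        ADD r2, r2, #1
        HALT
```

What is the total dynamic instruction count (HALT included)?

24

after MOV r2, #4: r2=4
after MOV r6, #10: r6=10
after MUL r2, r2, #16: r2=4*16=64
after SUB r6, r6, #2: r6=10-2=8
CMP r6, #0  (cmp 8,0)
BNE body: taken
after MUL r2, r2, #16: r2=64*16=1024
after SUB r6, r6, #2: r6=8-2=6
CMP r6, #0  (cmp 6,0)
BNE body: taken
after MUL r2, r2, #16: r2=1024*16=16384
after SUB r6, r6, #2: r6=6-2=4
CMP r6, #0  (cmp 4,0)
BNE body: taken
after MUL r2, r2, #16: r2=16384*16=262144
after SUB r6, r6, #2: r6=4-2=2
CMP r6, #0  (cmp 2,0)
BNE body: taken
after MUL r2, r2, #16: r2=262144*16=4194304
after SUB r6, r6, #2: r6=2-2=0
CMP r6, #0  (cmp 0,0)
BNE body: not taken
after ADD r2, r2, #1: r2=4194304+1=4194305
halt.
Total executed instructions: 24.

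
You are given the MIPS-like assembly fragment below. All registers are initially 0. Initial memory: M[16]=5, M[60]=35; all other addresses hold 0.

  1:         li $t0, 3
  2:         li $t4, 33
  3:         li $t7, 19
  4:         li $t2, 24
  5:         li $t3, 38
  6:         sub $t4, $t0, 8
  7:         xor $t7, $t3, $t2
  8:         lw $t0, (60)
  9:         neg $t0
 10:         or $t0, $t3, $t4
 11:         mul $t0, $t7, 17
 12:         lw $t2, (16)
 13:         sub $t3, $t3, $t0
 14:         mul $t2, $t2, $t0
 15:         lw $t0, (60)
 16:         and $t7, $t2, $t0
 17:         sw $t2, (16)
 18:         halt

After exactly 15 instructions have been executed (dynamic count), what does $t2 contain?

5270

li $t0, 3 → $t0=3
li $t4, 33 → $t4=33
li $t7, 19 → $t7=19
li $t2, 24 → $t2=24
li $t3, 38 → $t3=38
sub $t4, $t0, 8 → $t4=3-8=-5
xor $t7, $t3, $t2 → $t7=38^24=62
lw $t0, (60) → $t0=M[60]=35
neg $t0 → $t0=-(35)=-35
or $t0, $t3, $t4 → $t0=38|(-5)=-1
mul $t0, $t7, 17 → $t0=62*17=1054
lw $t2, (16) → $t2=M[16]=5
sub $t3, $t3, $t0 → $t3=38-1054=-1016
mul $t2, $t2, $t0 → $t2=5*1054=5270
lw $t0, (60) → $t0=M[60]=35
After step 15: $t2 = 5270.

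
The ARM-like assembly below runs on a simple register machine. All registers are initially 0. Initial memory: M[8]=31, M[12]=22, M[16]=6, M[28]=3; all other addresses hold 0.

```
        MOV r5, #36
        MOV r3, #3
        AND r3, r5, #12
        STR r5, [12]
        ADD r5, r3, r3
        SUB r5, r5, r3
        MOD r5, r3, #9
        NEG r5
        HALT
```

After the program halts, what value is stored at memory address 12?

36

after MOV r5, #36: r5=36
after MOV r3, #3: r3=3
after AND r3, r5, #12: r3=36&12=4
STR r5, [12] → M[12]=36
after ADD r5, r3, r3: r5=4+4=8
after SUB r5, r5, r3: r5=8-4=4
after MOD r5, r3, #9: r5=4%9=4
after NEG r5: r5=-(4)=-4
halt.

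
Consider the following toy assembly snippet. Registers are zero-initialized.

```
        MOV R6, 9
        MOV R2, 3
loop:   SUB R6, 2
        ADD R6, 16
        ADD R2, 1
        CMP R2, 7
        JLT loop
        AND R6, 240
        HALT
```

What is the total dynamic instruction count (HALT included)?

MOV R6, 9 → R6=9
MOV R2, 3 → R2=3
SUB R6, 2 → R6=9-2=7
ADD R6, 16 → R6=7+16=23
ADD R2, 1 → R2=3+1=4
CMP R2, 7  (cmp 4,7)
JLT loop: taken
SUB R6, 2 → R6=23-2=21
ADD R6, 16 → R6=21+16=37
ADD R2, 1 → R2=4+1=5
CMP R2, 7  (cmp 5,7)
JLT loop: taken
SUB R6, 2 → R6=37-2=35
ADD R6, 16 → R6=35+16=51
ADD R2, 1 → R2=5+1=6
CMP R2, 7  (cmp 6,7)
JLT loop: taken
SUB R6, 2 → R6=51-2=49
ADD R6, 16 → R6=49+16=65
ADD R2, 1 → R2=6+1=7
CMP R2, 7  (cmp 7,7)
JLT loop: not taken
AND R6, 240 → R6=65&240=64
halt.
Total executed instructions: 24.

24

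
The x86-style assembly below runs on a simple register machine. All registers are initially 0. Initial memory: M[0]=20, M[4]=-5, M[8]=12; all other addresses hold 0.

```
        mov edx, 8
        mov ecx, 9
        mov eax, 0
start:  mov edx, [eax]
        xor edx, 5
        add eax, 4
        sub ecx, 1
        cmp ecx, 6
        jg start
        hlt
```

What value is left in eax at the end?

12

after mov edx, 8: edx=8
after mov ecx, 9: ecx=9
after mov eax, 0: eax=0
after mov edx, [eax]: edx=M[0]=20
after xor edx, 5: edx=20^5=17
after add eax, 4: eax=0+4=4
after sub ecx, 1: ecx=9-1=8
cmp ecx, 6  (cmp 8,6)
jg start: taken
after mov edx, [eax]: edx=M[4]=-5
after xor edx, 5: edx=(-5)^5=-2
after add eax, 4: eax=4+4=8
after sub ecx, 1: ecx=8-1=7
cmp ecx, 6  (cmp 7,6)
jg start: taken
after mov edx, [eax]: edx=M[8]=12
after xor edx, 5: edx=12^5=9
after add eax, 4: eax=8+4=12
after sub ecx, 1: ecx=7-1=6
cmp ecx, 6  (cmp 6,6)
jg start: not taken
halt.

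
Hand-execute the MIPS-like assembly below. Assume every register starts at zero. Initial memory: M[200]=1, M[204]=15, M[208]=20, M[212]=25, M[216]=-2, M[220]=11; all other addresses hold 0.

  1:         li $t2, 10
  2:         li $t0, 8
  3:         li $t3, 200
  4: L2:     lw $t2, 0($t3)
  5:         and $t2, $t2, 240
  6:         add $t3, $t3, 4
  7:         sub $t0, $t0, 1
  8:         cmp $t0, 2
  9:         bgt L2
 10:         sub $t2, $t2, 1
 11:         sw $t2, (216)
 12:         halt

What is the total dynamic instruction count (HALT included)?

42

li $t2, 10 → $t2=10
li $t0, 8 → $t0=8
li $t3, 200 → $t3=200
lw $t2, 0($t3) → $t2=M[200]=1
and $t2, $t2, 240 → $t2=1&240=0
add $t3, $t3, 4 → $t3=200+4=204
sub $t0, $t0, 1 → $t0=8-1=7
cmp $t0, 2  (cmp 7,2)
bgt L2: taken
lw $t2, 0($t3) → $t2=M[204]=15
and $t2, $t2, 240 → $t2=15&240=0
add $t3, $t3, 4 → $t3=204+4=208
sub $t0, $t0, 1 → $t0=7-1=6
cmp $t0, 2  (cmp 6,2)
bgt L2: taken
lw $t2, 0($t3) → $t2=M[208]=20
and $t2, $t2, 240 → $t2=20&240=16
add $t3, $t3, 4 → $t3=208+4=212
sub $t0, $t0, 1 → $t0=6-1=5
cmp $t0, 2  (cmp 5,2)
bgt L2: taken
lw $t2, 0($t3) → $t2=M[212]=25
and $t2, $t2, 240 → $t2=25&240=16
add $t3, $t3, 4 → $t3=212+4=216
sub $t0, $t0, 1 → $t0=5-1=4
cmp $t0, 2  (cmp 4,2)
bgt L2: taken
lw $t2, 0($t3) → $t2=M[216]=-2
and $t2, $t2, 240 → $t2=(-2)&240=240
add $t3, $t3, 4 → $t3=216+4=220
sub $t0, $t0, 1 → $t0=4-1=3
cmp $t0, 2  (cmp 3,2)
bgt L2: taken
lw $t2, 0($t3) → $t2=M[220]=11
and $t2, $t2, 240 → $t2=11&240=0
add $t3, $t3, 4 → $t3=220+4=224
sub $t0, $t0, 1 → $t0=3-1=2
cmp $t0, 2  (cmp 2,2)
bgt L2: not taken
sub $t2, $t2, 1 → $t2=0-1=-1
sw $t2, (216) → M[216]=-1
halt.
Total executed instructions: 42.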